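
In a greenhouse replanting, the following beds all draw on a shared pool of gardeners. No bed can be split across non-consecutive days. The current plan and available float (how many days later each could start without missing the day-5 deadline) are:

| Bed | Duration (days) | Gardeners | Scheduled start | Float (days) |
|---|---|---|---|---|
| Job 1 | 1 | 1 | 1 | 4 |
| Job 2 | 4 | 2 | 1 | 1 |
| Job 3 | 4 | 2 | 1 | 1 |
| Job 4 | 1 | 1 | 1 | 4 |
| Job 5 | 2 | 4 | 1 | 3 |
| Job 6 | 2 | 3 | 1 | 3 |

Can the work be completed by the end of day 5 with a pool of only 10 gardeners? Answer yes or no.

Schedule Job 1@1, Job 2@1, Job 3@1, Job 4@1, Job 5@2, Job 6@4: d1:6  d2:8  d3:8  d4:7  d5:3 — peak 8 ≤ 10.

yes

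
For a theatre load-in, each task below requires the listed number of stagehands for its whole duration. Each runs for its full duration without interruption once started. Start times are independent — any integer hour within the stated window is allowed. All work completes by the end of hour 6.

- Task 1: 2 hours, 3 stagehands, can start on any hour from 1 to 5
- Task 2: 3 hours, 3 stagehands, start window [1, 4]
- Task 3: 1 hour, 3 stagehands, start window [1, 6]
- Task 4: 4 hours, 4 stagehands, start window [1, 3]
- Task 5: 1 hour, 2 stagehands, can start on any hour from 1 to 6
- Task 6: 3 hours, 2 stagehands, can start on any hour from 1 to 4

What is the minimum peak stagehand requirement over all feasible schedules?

8

Early-start (Task 1@1, Task 2@1, Task 3@1, Task 4@1, Task 5@1, Task 6@1) gives peak 17: h1:17  h2:12  h3:9  h4:4  h5:0  h6:0.
Shift Task 2→4, Task 4→3, Task 5→2.
Schedule Task 1@1, Task 2@4, Task 3@1, Task 4@3, Task 5@2, Task 6@1: h1:8  h2:7  h3:6  h4:7  h5:7  h6:7 — peak 8.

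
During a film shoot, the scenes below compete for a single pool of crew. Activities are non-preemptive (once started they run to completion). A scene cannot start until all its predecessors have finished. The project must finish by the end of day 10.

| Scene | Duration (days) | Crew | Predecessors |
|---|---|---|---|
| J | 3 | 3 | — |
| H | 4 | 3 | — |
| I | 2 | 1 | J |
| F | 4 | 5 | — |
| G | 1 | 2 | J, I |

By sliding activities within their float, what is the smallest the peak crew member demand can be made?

Early-start (J@1, H@1, I@4, F@1, G@6) gives peak 11: d1:11  d2:11  d3:11  d4:9  d5:1  d6:2  d7:0  d8:0  d9:0  d10:0.
Shift F→5, G→9.
Schedule J@1, H@1, I@4, F@5, G@9: d1:6  d2:6  d3:6  d4:4  d5:6  d6:5  d7:5  d8:5  d9:2  d10:0 — peak 6.

6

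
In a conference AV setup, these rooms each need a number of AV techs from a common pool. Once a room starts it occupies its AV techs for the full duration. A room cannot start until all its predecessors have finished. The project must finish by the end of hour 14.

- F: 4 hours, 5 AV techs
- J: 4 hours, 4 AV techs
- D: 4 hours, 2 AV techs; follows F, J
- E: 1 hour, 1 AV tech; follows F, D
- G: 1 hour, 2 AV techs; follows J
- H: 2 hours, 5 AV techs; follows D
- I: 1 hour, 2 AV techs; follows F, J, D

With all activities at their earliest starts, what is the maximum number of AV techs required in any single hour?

9

Early-start schedule: F@1, J@1, D@5, E@9, G@5, H@9, I@9.
Load per hour: hour 1: 9, hour 2: 9, hour 3: 9, hour 4: 9, hour 5: 4, hour 6: 2, hour 7: 2, hour 8: 2, hour 9: 8, hour 10: 5, hour 11: 0, hour 12: 0, hour 13: 0, hour 14: 0.
Peak is 9.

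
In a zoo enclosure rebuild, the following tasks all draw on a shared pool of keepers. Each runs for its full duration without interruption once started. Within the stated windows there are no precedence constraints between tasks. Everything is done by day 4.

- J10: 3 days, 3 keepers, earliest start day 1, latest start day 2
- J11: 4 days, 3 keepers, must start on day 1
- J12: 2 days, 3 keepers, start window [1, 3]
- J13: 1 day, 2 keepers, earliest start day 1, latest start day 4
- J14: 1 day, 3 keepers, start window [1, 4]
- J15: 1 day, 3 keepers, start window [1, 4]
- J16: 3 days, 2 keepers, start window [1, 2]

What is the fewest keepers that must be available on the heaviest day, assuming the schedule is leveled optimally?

Early-start (J10@1, J11@1, J12@1, J13@1, J14@1, J15@1, J16@1) gives peak 19: d1:19  d2:11  d3:8  d4:3.
Shift J14→3, J15→4, J16→2.
Schedule J10@1, J11@1, J12@1, J13@1, J14@3, J15@4, J16@2: d1:11  d2:11  d3:11  d4:8 — peak 11.
Total keeper-days = 41 over 4 days ⇒ peak ≥ ⌈41/4⌉ = 11, so 11 is optimal.

11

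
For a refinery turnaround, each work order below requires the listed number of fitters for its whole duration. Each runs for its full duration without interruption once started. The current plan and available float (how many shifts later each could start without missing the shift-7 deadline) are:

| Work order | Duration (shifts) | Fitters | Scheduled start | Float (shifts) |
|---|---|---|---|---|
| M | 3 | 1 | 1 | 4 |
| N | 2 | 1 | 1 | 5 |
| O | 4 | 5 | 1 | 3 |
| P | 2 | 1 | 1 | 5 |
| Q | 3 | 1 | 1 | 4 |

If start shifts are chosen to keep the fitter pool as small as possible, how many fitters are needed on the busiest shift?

5

Early-start (M@1, N@1, O@1, P@1, Q@1) gives peak 9: s1:9  s2:9  s3:7  s4:5  s5:0  s6:0  s7:0.
Shift O→4.
Schedule M@1, N@1, O@4, P@1, Q@1: s1:4  s2:4  s3:2  s4:5  s5:5  s6:5  s7:5 — peak 5.
Total fitter-shifts = 30 over 7 shifts ⇒ peak ≥ ⌈30/7⌉ = 5, so 5 is optimal.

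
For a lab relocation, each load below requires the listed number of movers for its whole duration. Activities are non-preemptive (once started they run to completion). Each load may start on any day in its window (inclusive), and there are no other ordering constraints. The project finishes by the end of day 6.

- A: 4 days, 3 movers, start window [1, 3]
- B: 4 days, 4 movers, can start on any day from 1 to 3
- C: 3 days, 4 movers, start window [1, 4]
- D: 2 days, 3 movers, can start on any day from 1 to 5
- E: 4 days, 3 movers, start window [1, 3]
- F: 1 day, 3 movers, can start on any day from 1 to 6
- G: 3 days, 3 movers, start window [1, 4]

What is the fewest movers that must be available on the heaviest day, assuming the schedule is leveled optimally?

14

Early-start (A@1, B@1, C@1, D@1, E@1, F@1, G@1) gives peak 23: d1:23  d2:20  d3:17  d4:10  d5:0  d6:0.
Shift E→3, F→5, G→4.
Schedule A@1, B@1, C@1, D@1, E@3, F@5, G@4: d1:14  d2:14  d3:14  d4:13  d5:9  d6:6 — peak 14.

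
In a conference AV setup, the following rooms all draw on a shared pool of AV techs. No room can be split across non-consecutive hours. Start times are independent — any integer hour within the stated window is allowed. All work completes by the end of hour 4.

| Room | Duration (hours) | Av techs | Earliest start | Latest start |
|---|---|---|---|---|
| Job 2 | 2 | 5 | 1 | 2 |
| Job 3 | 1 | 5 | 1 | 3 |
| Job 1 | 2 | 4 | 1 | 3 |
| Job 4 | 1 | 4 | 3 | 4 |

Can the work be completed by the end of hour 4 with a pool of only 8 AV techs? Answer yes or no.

no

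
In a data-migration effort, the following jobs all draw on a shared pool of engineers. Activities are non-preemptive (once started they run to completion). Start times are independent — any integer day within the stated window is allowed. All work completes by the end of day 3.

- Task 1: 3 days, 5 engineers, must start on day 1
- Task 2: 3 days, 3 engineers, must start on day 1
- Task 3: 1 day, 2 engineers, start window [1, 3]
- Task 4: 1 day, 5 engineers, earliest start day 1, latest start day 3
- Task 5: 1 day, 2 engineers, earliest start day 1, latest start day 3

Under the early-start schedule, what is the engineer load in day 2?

At early start, day 2 has: Task 1, Task 2.
Demand: 5 + 3 = 8.

8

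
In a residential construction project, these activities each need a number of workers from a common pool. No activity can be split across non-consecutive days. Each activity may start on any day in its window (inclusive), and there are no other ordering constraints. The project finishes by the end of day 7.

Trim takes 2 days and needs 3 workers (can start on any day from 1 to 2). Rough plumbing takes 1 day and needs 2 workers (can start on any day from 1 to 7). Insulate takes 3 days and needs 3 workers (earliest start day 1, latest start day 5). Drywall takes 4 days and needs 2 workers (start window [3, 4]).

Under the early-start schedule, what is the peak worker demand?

8

Early-start schedule: Trim@1, Rough plumbing@1, Insulate@1, Drywall@3.
Load per day: day 1: 8, day 2: 6, day 3: 5, day 4: 2, day 5: 2, day 6: 2, day 7: 0.
Peak is 8.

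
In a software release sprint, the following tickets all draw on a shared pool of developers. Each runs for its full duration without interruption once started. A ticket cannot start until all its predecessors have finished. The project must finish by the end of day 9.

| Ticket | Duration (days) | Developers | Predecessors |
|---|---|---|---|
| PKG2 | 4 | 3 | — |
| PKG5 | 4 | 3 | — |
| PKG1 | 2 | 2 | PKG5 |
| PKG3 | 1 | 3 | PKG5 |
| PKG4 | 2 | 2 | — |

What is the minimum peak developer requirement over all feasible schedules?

5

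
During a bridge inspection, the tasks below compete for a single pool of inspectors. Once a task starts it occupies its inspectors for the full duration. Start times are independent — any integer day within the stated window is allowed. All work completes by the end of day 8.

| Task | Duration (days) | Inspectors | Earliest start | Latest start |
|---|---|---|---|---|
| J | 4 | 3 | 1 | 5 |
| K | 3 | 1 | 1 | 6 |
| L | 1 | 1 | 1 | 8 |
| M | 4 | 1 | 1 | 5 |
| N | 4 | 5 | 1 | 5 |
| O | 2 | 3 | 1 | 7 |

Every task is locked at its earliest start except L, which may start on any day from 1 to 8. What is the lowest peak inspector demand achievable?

L@1: d1:14  d2:13  d3:10  d4:9  d5:0  d6:0  d7:0  d8:0 → peak 14
L@2: d1:13  d2:14  d3:10  d4:9  d5:0  d6:0  d7:0  d8:0 → peak 14
L@3: d1:13  d2:13  d3:11  d4:9  d5:0  d6:0  d7:0  d8:0 → peak 13
L@4: d1:13  d2:13  d3:10  d4:10  d5:0  d6:0  d7:0  d8:0 → peak 13
L@5: d1:13  d2:13  d3:10  d4:9  d5:1  d6:0  d7:0  d8:0 → peak 13
L@6: d1:13  d2:13  d3:10  d4:9  d5:0  d6:1  d7:0  d8:0 → peak 13
L@7: d1:13  d2:13  d3:10  d4:9  d5:0  d6:0  d7:1  d8:0 → peak 13
L@8: d1:13  d2:13  d3:10  d4:9  d5:0  d6:0  d7:0  d8:1 → peak 13
Best is L@3, peak 13.

13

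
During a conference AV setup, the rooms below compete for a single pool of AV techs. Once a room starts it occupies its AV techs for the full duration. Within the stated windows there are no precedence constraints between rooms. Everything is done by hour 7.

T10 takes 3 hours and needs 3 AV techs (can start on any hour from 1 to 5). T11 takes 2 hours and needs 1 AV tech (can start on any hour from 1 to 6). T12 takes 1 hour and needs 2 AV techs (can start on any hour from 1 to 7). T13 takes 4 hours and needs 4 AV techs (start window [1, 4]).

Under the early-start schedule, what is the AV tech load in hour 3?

7

At early start, hour 3 has: T10, T13.
Demand: 3 + 4 = 7.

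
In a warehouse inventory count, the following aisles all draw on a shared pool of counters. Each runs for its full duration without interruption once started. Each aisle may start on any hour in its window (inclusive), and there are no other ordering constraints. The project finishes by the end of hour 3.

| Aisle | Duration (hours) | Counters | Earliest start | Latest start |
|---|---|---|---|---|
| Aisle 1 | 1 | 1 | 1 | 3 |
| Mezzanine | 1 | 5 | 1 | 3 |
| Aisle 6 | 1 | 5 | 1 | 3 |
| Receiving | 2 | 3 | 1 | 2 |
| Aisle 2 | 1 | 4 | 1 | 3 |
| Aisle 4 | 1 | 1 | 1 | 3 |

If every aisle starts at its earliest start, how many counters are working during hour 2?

3

At early start, hour 2 has: Receiving.
Demand: 3 = 3.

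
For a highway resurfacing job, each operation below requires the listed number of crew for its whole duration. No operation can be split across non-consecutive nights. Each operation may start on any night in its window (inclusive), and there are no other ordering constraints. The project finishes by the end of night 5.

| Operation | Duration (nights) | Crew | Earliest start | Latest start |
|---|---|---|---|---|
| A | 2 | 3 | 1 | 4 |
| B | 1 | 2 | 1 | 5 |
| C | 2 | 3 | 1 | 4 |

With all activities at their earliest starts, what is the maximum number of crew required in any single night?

Early-start schedule: A@1, B@1, C@1.
Load per night: night 1: 8, night 2: 6, night 3: 0, night 4: 0, night 5: 0.
Peak is 8.

8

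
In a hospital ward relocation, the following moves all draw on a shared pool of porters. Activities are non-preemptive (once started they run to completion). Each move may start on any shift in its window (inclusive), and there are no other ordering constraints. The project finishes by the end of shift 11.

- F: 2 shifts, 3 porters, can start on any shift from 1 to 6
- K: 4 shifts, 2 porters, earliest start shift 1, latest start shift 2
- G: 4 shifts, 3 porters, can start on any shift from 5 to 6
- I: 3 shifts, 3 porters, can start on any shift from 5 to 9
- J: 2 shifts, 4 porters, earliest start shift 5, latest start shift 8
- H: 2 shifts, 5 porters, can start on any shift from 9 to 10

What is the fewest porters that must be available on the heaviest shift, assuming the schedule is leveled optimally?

Early-start (F@1, K@1, G@5, I@5, J@5, H@9) gives peak 10: s1:5  s2:5  s3:2  s4:2  s5:10  s6:10  s7:6  s8:3  s9:5  s10:5  s11:0.
Shift J→8, H→10.
Schedule F@1, K@1, G@5, I@5, J@8, H@10: s1:5  s2:5  s3:2  s4:2  s5:6  s6:6  s7:6  s8:7  s9:4  s10:5  s11:5 — peak 7.

7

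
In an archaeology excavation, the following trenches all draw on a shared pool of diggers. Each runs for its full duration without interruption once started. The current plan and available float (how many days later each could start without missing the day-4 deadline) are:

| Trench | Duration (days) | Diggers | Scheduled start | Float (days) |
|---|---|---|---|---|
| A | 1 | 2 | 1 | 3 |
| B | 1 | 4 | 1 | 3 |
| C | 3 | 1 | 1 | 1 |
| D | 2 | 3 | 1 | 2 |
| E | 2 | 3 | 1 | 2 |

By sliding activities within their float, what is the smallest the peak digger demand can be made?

Early-start (A@1, B@1, C@1, D@1, E@1) gives peak 13: d1:13  d2:7  d3:1  d4:0.
Shift D→2, E→2.
Schedule A@1, B@1, C@1, D@2, E@2: d1:7  d2:7  d3:7  d4:0 — peak 7.

7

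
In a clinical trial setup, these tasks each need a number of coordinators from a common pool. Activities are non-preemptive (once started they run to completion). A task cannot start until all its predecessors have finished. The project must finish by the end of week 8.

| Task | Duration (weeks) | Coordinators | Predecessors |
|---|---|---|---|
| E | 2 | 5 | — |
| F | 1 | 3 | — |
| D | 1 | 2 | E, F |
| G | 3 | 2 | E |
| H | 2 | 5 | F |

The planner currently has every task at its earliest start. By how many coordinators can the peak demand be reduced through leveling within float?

Early-start peak: w1:8  w2:10  w3:9  w4:2  w5:2  w6:0  w7:0  w8:0 ⇒ 10.
Leveled (E@1, F@3, D@4, G@3, H@6): w1:5  w2:5  w3:5  w4:4  w5:2  w6:5  w7:5  w8:0 ⇒ 5.
Reduction 10 − 5 = 5.

5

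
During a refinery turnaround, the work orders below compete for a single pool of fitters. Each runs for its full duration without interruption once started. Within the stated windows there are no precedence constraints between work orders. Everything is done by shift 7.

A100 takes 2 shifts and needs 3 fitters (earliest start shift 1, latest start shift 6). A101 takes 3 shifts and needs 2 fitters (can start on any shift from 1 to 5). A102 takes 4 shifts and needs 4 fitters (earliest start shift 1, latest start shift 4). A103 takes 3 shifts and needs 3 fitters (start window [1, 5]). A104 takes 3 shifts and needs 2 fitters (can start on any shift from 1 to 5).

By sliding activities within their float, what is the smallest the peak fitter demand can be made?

7

Early-start (A100@1, A101@1, A102@1, A103@1, A104@1) gives peak 14: s1:14  s2:14  s3:11  s4:4  s5:0  s6:0  s7:0.
Shift A102→4, A103→3.
Schedule A100@1, A101@1, A102@4, A103@3, A104@1: s1:7  s2:7  s3:7  s4:7  s5:7  s6:4  s7:4 — peak 7.
Total fitter-shifts = 43 over 7 shifts ⇒ peak ≥ ⌈43/7⌉ = 7, so 7 is optimal.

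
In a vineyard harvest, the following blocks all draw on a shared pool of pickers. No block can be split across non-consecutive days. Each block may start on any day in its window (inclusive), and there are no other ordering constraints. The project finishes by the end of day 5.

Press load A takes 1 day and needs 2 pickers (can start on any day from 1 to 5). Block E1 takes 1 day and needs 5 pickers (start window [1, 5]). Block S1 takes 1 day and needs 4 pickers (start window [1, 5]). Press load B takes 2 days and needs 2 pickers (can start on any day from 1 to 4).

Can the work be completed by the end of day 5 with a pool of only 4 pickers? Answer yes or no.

no

The minimum achievable peak is 5; 4 < 5, so no feasible schedule stays within the cap.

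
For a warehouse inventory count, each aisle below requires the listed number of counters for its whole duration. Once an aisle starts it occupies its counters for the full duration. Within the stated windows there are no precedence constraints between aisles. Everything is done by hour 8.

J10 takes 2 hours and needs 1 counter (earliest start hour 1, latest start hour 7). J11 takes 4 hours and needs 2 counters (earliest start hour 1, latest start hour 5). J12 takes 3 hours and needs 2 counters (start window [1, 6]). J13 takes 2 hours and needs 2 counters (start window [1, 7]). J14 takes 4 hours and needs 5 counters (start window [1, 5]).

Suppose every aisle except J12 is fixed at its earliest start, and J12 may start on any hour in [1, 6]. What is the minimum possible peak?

10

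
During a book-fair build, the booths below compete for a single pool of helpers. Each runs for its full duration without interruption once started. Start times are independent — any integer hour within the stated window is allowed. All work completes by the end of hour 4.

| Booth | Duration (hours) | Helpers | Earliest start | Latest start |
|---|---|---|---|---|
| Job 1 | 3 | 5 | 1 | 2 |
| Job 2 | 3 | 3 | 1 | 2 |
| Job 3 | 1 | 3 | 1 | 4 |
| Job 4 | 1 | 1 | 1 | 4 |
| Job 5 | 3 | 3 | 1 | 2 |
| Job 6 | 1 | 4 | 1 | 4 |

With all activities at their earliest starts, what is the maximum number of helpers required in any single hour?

19

Early-start schedule: Job 1@1, Job 2@1, Job 3@1, Job 4@1, Job 5@1, Job 6@1.
Load per hour: hour 1: 19, hour 2: 11, hour 3: 11, hour 4: 0.
Peak is 19.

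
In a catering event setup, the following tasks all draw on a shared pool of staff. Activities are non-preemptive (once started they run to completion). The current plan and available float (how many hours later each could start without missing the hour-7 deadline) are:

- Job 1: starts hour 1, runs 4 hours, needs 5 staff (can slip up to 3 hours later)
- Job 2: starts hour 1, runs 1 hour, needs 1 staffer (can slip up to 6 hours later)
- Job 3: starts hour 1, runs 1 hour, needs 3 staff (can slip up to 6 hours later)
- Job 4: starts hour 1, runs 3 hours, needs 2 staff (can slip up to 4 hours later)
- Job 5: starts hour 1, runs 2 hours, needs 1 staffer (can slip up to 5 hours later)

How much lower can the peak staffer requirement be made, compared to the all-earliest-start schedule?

7

Early-start peak: h1:12  h2:8  h3:7  h4:5  h5:0  h6:0  h7:0 ⇒ 12.
Leveled (Job 1@1, Job 2@5, Job 3@7, Job 4@5, Job 5@5): h1:5  h2:5  h3:5  h4:5  h5:4  h6:3  h7:5 ⇒ 5.
Reduction 12 − 5 = 7.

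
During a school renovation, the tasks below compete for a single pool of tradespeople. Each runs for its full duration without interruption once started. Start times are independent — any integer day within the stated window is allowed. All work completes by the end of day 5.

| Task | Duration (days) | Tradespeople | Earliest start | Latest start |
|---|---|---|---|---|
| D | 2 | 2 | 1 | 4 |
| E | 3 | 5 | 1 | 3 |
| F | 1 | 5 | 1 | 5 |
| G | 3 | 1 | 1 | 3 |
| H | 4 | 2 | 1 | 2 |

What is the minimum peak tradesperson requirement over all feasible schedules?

Early-start (D@1, E@1, F@1, G@1, H@1) gives peak 15: d1:15  d2:10  d3:8  d4:2  d5:0.
Shift E→3, H→2.
Schedule D@1, E@3, F@1, G@1, H@2: d1:8  d2:5  d3:8  d4:7  d5:7 — peak 8.

8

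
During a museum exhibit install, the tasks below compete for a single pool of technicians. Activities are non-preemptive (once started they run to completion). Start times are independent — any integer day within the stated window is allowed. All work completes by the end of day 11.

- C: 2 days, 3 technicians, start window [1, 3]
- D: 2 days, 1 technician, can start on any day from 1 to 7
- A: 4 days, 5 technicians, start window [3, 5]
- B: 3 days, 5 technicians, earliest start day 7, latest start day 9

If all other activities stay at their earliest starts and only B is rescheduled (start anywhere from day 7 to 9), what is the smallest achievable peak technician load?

B@7: d1:4  d2:4  d3:5  d4:5  d5:5  d6:5  d7:5  d8:5  d9:5  d10:0  d11:0 → peak 5
B@8: d1:4  d2:4  d3:5  d4:5  d5:5  d6:5  d7:0  d8:5  d9:5  d10:5  d11:0 → peak 5
B@9: d1:4  d2:4  d3:5  d4:5  d5:5  d6:5  d7:0  d8:0  d9:5  d10:5  d11:5 → peak 5
Best is B@7, peak 5.

5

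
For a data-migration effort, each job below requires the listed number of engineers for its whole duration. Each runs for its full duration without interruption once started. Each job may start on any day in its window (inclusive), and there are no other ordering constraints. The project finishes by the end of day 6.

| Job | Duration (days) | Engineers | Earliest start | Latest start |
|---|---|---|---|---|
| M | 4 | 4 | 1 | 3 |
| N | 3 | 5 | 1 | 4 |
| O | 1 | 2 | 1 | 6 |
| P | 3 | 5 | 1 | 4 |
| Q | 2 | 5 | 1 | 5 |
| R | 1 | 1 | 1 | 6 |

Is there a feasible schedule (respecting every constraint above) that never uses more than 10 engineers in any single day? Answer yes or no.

no

The minimum achievable peak is 11; 10 < 11, so no feasible schedule stays within the cap.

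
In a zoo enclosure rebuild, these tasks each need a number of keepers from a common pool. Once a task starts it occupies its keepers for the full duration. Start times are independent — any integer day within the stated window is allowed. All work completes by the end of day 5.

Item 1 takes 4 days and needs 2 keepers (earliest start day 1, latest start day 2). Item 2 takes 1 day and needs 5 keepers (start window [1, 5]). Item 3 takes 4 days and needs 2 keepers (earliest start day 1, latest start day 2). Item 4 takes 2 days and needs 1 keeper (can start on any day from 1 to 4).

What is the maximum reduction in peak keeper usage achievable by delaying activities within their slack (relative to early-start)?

5

Early-start peak: d1:10  d2:5  d3:4  d4:4  d5:0 ⇒ 10.
Leveled (Item 1@1, Item 2@5, Item 3@1, Item 4@1): d1:5  d2:5  d3:4  d4:4  d5:5 ⇒ 5.
Reduction 10 − 5 = 5.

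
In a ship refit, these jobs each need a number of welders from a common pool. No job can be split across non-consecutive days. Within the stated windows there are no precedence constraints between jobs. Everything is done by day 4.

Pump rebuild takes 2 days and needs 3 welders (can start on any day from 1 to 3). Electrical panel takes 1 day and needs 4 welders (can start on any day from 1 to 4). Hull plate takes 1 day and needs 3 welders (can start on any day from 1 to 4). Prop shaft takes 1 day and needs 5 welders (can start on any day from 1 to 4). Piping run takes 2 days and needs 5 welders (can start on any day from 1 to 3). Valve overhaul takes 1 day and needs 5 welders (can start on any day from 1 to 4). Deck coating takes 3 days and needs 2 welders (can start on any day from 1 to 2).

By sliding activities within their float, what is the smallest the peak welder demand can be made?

10

Early-start (Pump rebuild@1, Electrical panel@1, Hull plate@1, Prop shaft@1, Piping run@1, Valve overhaul@1, Deck coating@1) gives peak 27: d1:27  d2:10  d3:2  d4:0.
Shift Hull plate→3, Prop shaft→2, Piping run→3, Valve overhaul→4.
Schedule Pump rebuild@1, Electrical panel@1, Hull plate@3, Prop shaft@2, Piping run@3, Valve overhaul@4, Deck coating@1: d1:9  d2:10  d3:10  d4:10 — peak 10.
Total welder-days = 39 over 4 days ⇒ peak ≥ ⌈39/4⌉ = 10, so 10 is optimal.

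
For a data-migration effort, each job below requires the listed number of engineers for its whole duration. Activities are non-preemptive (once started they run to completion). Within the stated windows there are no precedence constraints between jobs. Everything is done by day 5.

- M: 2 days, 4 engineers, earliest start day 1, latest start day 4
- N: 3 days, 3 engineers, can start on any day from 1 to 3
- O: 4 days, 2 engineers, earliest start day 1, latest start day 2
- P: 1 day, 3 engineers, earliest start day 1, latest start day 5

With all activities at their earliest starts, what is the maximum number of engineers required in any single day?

12

Early-start schedule: M@1, N@1, O@1, P@1.
Load per day: day 1: 12, day 2: 9, day 3: 5, day 4: 2, day 5: 0.
Peak is 12.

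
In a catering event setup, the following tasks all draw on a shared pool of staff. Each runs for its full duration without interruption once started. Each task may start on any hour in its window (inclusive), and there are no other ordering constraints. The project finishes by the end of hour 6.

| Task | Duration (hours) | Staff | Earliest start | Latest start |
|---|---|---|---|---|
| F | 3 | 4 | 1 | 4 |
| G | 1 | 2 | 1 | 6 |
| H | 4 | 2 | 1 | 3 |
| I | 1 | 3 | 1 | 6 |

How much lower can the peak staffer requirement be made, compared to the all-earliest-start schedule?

5

Early-start peak: h1:11  h2:6  h3:6  h4:2  h5:0  h6:0 ⇒ 11.
Leveled (F@1, G@1, H@2, I@4): h1:6  h2:6  h3:6  h4:5  h5:2  h6:0 ⇒ 6.
Reduction 11 − 6 = 5.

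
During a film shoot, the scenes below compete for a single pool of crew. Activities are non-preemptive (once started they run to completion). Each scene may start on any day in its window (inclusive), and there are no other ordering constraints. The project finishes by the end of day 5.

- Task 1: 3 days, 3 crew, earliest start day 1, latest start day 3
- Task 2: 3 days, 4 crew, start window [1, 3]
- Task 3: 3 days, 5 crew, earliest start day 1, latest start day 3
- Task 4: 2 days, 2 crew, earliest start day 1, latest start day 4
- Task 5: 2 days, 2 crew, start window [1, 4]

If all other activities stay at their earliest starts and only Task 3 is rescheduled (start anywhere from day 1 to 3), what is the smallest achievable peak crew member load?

Task 3@1: d1:16  d2:16  d3:12  d4:0  d5:0 → peak 16
Task 3@2: d1:11  d2:16  d3:12  d4:5  d5:0 → peak 16
Task 3@3: d1:11  d2:11  d3:12  d4:5  d5:5 → peak 12
Best is Task 3@3, peak 12.

12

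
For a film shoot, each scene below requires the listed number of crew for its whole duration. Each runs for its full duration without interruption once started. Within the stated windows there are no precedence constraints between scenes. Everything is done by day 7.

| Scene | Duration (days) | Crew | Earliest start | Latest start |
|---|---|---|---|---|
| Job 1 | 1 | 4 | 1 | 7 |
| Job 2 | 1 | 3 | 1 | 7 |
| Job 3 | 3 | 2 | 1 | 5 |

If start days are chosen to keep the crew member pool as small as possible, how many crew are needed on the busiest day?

4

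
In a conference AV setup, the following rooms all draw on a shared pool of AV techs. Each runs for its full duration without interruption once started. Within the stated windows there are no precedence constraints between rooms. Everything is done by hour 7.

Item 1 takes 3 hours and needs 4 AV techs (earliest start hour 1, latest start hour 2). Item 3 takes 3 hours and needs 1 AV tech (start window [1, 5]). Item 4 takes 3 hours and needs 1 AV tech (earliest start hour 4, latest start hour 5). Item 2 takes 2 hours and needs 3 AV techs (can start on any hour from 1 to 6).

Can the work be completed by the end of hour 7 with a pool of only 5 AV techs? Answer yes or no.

yes

Schedule Item 1@1, Item 3@1, Item 4@4, Item 2@4: h1:5  h2:5  h3:5  h4:4  h5:4  h6:1  h7:0 — peak 5 ≤ 5.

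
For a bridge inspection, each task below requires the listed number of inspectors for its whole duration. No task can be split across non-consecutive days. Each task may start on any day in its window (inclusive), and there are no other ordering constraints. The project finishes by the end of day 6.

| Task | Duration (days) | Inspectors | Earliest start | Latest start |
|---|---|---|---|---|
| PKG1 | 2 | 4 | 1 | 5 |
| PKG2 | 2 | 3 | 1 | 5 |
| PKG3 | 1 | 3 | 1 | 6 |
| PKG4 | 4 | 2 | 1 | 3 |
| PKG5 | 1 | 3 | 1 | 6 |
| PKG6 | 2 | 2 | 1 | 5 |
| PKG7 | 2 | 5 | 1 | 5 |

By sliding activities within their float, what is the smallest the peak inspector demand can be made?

Early-start (PKG1@1, PKG2@1, PKG3@1, PKG4@1, PKG5@1, PKG6@1, PKG7@1) gives peak 22: d1:22  d2:16  d3:2  d4:2  d5:0  d6:0.
Shift PKG3→3, PKG4→3, PKG5→4, PKG6→3, PKG7→5.
Schedule PKG1@1, PKG2@1, PKG3@3, PKG4@3, PKG5@4, PKG6@3, PKG7@5: d1:7  d2:7  d3:7  d4:7  d5:7  d6:7 — peak 7.
Total inspector-days = 42 over 6 days ⇒ peak ≥ ⌈42/6⌉ = 7, so 7 is optimal.

7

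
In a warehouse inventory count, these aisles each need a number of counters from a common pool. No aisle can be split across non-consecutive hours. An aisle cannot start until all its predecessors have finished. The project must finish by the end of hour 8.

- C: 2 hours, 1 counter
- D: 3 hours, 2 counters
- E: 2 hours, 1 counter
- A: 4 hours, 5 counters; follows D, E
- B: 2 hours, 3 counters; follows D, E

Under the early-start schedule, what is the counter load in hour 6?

At early start, hour 6 has: A.
Demand: 5 = 5.

5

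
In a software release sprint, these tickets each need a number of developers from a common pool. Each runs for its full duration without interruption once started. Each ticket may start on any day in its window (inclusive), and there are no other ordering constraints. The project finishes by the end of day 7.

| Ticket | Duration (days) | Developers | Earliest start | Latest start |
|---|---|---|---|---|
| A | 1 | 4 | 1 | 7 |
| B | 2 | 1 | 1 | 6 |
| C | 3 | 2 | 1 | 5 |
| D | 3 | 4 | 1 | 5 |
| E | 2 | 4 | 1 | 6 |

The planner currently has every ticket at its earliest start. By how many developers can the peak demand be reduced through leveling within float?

9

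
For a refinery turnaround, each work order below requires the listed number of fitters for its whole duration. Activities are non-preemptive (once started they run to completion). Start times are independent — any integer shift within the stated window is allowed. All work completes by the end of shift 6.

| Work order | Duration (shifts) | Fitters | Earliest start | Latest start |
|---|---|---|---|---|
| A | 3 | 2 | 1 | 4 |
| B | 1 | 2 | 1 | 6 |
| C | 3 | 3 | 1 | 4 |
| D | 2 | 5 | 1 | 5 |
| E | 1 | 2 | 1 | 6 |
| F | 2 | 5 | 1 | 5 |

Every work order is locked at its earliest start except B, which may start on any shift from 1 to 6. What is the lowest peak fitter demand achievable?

17

B@1: s1:19  s2:15  s3:5  s4:0  s5:0  s6:0 → peak 19
B@2: s1:17  s2:17  s3:5  s4:0  s5:0  s6:0 → peak 17
B@3: s1:17  s2:15  s3:7  s4:0  s5:0  s6:0 → peak 17
B@4: s1:17  s2:15  s3:5  s4:2  s5:0  s6:0 → peak 17
B@5: s1:17  s2:15  s3:5  s4:0  s5:2  s6:0 → peak 17
B@6: s1:17  s2:15  s3:5  s4:0  s5:0  s6:2 → peak 17
Best is B@2, peak 17.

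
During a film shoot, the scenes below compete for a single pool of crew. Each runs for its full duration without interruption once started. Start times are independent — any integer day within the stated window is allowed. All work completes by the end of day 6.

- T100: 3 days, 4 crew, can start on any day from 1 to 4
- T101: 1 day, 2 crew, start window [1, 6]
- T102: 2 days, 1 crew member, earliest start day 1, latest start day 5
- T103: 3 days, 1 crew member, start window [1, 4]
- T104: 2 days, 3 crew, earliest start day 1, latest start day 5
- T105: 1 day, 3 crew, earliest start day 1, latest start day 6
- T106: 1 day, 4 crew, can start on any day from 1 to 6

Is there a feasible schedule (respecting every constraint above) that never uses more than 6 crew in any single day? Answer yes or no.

Schedule T100@1, T101@1, T102@2, T103@2, T104@4, T105@5, T106@6: d1:6  d2:6  d3:6  d4:4  d5:6  d6:4 — peak 6 ≤ 6.

yes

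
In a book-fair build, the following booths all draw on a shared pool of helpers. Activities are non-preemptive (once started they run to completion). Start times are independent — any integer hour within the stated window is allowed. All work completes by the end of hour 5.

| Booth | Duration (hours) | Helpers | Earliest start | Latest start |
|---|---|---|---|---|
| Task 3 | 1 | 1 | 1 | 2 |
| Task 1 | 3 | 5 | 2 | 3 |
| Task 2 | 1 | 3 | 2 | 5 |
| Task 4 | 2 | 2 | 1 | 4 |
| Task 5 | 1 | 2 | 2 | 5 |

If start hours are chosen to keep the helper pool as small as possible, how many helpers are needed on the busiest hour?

Early-start (Task 3@1, Task 1@2, Task 2@2, Task 4@1, Task 5@2) gives peak 12: h1:3  h2:12  h3:5  h4:5  h5:0.
Shift Task 2→5, Task 5→3.
Schedule Task 3@1, Task 1@2, Task 2@5, Task 4@1, Task 5@3: h1:3  h2:7  h3:7  h4:5  h5:3 — peak 7.

7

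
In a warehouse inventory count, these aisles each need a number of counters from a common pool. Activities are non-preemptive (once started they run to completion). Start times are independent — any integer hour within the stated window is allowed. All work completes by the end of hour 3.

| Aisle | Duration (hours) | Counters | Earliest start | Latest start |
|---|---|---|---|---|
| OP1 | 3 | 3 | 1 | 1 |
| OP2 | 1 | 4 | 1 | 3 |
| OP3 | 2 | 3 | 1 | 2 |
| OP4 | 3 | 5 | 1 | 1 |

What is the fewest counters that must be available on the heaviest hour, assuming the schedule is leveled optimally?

Early-start (OP1@1, OP2@1, OP3@1, OP4@1) gives peak 15: h1:15  h2:11  h3:8.
Shift OP3→2.
Schedule OP1@1, OP2@1, OP3@2, OP4@1: h1:12  h2:11  h3:11 — peak 12.
Total counter-hours = 34 over 3 hours ⇒ peak ≥ ⌈34/3⌉ = 12, so 12 is optimal.

12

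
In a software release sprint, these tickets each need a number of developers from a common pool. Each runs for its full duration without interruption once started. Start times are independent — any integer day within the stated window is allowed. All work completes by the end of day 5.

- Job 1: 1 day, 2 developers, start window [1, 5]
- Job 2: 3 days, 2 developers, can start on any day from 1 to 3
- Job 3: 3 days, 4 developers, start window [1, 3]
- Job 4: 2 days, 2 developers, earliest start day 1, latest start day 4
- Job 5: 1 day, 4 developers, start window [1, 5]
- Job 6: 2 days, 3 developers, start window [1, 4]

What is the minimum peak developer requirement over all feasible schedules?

Early-start (Job 1@1, Job 2@1, Job 3@1, Job 4@1, Job 5@1, Job 6@1) gives peak 17: d1:17  d2:11  d3:6  d4:0  d5:0.
Shift Job 4→2, Job 5→4, Job 6→4.
Schedule Job 1@1, Job 2@1, Job 3@1, Job 4@2, Job 5@4, Job 6@4: d1:8  d2:8  d3:8  d4:7  d5:3 — peak 8.

8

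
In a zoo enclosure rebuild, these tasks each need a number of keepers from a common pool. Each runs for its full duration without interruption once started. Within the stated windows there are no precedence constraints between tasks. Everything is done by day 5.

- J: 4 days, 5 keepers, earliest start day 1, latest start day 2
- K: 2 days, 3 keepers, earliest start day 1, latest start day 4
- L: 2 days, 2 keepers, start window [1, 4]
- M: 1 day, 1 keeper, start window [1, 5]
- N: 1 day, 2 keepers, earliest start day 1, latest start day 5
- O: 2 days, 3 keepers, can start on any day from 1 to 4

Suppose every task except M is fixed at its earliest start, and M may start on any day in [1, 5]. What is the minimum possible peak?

15

M@1: d1:16  d2:13  d3:5  d4:5  d5:0 → peak 16
M@2: d1:15  d2:14  d3:5  d4:5  d5:0 → peak 15
M@3: d1:15  d2:13  d3:6  d4:5  d5:0 → peak 15
M@4: d1:15  d2:13  d3:5  d4:6  d5:0 → peak 15
M@5: d1:15  d2:13  d3:5  d4:5  d5:1 → peak 15
Best is M@2, peak 15.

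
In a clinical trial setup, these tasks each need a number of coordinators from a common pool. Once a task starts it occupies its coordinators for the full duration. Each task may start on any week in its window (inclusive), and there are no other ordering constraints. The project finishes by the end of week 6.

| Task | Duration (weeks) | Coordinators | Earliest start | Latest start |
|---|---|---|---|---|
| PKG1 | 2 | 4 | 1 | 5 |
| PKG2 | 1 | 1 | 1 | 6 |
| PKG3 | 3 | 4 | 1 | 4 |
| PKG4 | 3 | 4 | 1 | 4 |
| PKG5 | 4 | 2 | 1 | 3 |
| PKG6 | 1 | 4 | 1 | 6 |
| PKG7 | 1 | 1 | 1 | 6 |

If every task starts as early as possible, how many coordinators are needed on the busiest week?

Early-start schedule: PKG1@1, PKG2@1, PKG3@1, PKG4@1, PKG5@1, PKG6@1, PKG7@1.
Load per week: week 1: 20, week 2: 14, week 3: 10, week 4: 2, week 5: 0, week 6: 0.
Peak is 20.

20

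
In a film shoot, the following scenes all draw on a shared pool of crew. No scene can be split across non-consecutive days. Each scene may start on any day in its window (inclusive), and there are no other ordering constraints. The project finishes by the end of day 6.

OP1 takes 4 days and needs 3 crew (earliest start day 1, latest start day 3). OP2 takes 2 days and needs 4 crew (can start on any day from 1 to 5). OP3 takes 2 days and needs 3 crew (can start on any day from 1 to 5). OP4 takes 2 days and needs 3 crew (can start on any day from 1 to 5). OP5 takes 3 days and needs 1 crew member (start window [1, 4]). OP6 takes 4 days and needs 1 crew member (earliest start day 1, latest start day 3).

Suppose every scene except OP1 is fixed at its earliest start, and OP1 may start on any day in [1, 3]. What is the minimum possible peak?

12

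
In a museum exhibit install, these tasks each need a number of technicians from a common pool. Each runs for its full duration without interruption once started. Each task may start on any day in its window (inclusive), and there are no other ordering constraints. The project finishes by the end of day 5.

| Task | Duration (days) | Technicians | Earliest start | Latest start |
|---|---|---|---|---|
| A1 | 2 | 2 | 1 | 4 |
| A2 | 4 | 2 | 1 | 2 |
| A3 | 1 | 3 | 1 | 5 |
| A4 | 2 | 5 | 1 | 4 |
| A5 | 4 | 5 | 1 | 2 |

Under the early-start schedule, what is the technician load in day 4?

7

At early start, day 4 has: A2, A5.
Demand: 2 + 5 = 7.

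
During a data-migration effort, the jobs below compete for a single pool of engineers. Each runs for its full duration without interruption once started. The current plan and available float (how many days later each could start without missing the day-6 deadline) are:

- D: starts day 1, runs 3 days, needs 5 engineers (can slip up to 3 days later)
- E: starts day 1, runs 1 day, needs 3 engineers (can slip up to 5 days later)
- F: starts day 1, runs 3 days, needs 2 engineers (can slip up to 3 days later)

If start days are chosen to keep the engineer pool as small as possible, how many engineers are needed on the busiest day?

Early-start (D@1, E@1, F@1) gives peak 10: d1:10  d2:7  d3:7  d4:0  d5:0  d6:0.
Shift E→4, F→4.
Schedule D@1, E@4, F@4: d1:5  d2:5  d3:5  d4:5  d5:2  d6:2 — peak 5.

5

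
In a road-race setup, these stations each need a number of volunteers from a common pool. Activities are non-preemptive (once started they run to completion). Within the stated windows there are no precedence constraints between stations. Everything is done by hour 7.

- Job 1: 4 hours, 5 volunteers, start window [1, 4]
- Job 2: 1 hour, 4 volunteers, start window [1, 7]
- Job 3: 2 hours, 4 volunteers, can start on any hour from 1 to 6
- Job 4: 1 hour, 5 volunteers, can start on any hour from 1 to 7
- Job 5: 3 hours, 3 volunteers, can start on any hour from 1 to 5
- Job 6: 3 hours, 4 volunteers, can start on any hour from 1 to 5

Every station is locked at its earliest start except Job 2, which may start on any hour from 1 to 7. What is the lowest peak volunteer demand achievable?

Job 2@1: h1:25  h2:16  h3:12  h4:5  h5:0  h6:0  h7:0 → peak 25
Job 2@2: h1:21  h2:20  h3:12  h4:5  h5:0  h6:0  h7:0 → peak 21
Job 2@3: h1:21  h2:16  h3:16  h4:5  h5:0  h6:0  h7:0 → peak 21
Job 2@4: h1:21  h2:16  h3:12  h4:9  h5:0  h6:0  h7:0 → peak 21
Job 2@5: h1:21  h2:16  h3:12  h4:5  h5:4  h6:0  h7:0 → peak 21
Job 2@6: h1:21  h2:16  h3:12  h4:5  h5:0  h6:4  h7:0 → peak 21
Job 2@7: h1:21  h2:16  h3:12  h4:5  h5:0  h6:0  h7:4 → peak 21
Best is Job 2@2, peak 21.

21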